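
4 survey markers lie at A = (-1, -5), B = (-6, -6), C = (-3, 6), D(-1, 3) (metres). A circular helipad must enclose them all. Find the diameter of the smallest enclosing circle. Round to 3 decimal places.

The minimum enclosing circle of a finite set is fixed by two of the points (as a diameter) or three (as a circumcircle).
The farthest pair is B–C with squared distance 153. The circle on this segment as diameter has centre (-4.5, 0) and r² = 153/4 = 38.25.
Check A: distance² to centre = 37.25 ≤ 38.25, so it lies inside.
All remaining points lie in this disk, and no smaller disk contains both endpoints, so this is the minimum enclosing circle.
Diameter = 2r = 2√(38.25) ≈ 12.369.

12.369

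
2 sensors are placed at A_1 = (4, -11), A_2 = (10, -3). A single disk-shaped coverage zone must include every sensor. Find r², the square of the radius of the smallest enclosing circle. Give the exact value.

The smallest circle enclosing two points has them as diameter endpoints.
Centre = midpoint = (7, -7); r² = |A_1A_2|²/4 = 100/4 = 25.

25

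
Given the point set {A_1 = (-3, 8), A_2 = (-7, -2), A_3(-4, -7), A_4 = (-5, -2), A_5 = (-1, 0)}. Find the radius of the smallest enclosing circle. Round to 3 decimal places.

7.517

A smallest enclosing disk is always determined by at most three of the input points on its boundary.
The farthest pair is A_1–A_3 with squared distance 226. The circle on this segment as diameter has centre (-3.5, 0.5) and r² = 226/4 = 56.5.
Check A_2: distance² to centre = 18.5 ≤ 56.5, so it lies inside.
All remaining points lie in this disk, and no smaller disk contains both endpoints, so this is the minimum enclosing circle.
r = √(56.5) ≈ 7.517.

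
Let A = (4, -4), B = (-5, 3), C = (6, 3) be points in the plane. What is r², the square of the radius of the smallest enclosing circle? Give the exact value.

3445/98

Side lengths²: AB² = 130, AC² = 53, BC² = 121.
Since AB² = 130 < 121 + 53 = 174, the triangle is acute, so the smallest enclosing circle is the circumcircle.
Circumcentre = (0.5, 11/14), r² = 3445/98.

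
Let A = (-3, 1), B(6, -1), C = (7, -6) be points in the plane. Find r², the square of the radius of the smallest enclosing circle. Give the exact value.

Side lengths²: AB² = 85, AC² = 149, BC² = 26.
Since AC² = 149 ≥ 85 + 26 = 111, the angle opposite AC is not acute, so the smallest enclosing circle has AC as diameter.
Centre = midpoint of AC = (2, -2.5), r² = 149/4 = 37.25.

37.25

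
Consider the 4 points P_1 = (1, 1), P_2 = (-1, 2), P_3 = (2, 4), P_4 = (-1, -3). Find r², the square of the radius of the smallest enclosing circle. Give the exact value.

By Welzl's lemma the MEC is supported by two points (diametrically opposite) or three points (on a circumcircle).
The farthest pair is P_3–P_4 with squared distance 58. The circle on this segment as diameter has centre (0.5, 0.5) and r² = 58/4 = 14.5.
Check P_1: distance² to centre = 0.5 ≤ 14.5, so it lies inside.
All remaining points lie in this disk, and no smaller disk contains both endpoints, so this is the minimum enclosing circle.

14.5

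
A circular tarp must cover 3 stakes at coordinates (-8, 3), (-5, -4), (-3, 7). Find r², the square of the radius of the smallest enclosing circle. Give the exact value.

Call the three points A, B, C in the order given.
Side lengths²: AB² = 58, AC² = 41, BC² = 125.
Since BC² = 125 ≥ 58 + 41 = 99, the angle opposite BC is not acute, so the smallest enclosing circle has BC as diameter.
Centre = midpoint of BC = (-4, 1.5), r² = 125/4 = 31.25.

31.25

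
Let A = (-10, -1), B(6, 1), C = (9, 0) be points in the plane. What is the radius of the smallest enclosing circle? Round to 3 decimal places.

9.513

Side lengths²: AB² = 260, AC² = 362, BC² = 10.
Since AC² = 362 ≥ 260 + 10 = 270, the angle opposite AC is not acute, so the smallest enclosing circle has AC as diameter.
Centre = midpoint of AC = (-0.5, -0.5), r² = 362/4 = 90.5.
r = √(90.5) ≈ 9.513.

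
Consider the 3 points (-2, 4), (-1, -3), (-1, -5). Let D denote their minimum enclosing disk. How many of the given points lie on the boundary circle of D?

Call the three points A, B, C in the order given.
Side lengths²: AB² = 50, AC² = 82, BC² = 4.
Since AC² = 82 ≥ 50 + 4 = 54, the angle opposite AC is not acute, so the smallest enclosing circle has AC as diameter.
Centre = midpoint of AC = (-1.5, -0.5), r² = 82/4 = 20.5.
The points at distance exactly r from the centre are (-2, 4), (-1, -5) — 2 points.

2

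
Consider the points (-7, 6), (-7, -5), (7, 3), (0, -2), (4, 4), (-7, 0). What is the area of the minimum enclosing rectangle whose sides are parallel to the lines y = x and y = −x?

187

In coordinates u = x + y, v = x − y the rectangle is axis-aligned; the map (x,y)→(u,v) scales areas by 2.
u-values: -1, -12, 10, -2, 8, -7; range = 10 − (-12) = 22.
v-values: -13, -2, 4, 2, 0, -7; range = 4 − (-13) = 17.
Area = (22 × 17) / 2 = 187.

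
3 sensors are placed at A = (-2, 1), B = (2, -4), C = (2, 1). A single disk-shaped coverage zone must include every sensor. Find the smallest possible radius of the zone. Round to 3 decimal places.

3.202

Side lengths²: AB² = 41, AC² = 16, BC² = 25.
Since AB² = 41 ≥ 25 + 16 = 41, the angle opposite AB is not acute, so the smallest enclosing circle has AB as diameter.
Centre = midpoint of AB = (0, -1.5), r² = 41/4 = 10.25.
r = √(10.25) ≈ 3.202.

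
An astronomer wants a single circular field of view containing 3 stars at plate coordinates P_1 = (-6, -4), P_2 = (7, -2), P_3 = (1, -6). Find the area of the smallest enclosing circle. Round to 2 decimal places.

135.87

Side lengths²: P_1P_2² = 173, P_1P_3² = 53, P_2P_3² = 52.
Since P_1P_2² = 173 ≥ 53 + 52 = 105, the angle opposite P_1P_2 is not acute, so the smallest enclosing circle has P_1P_2 as diameter.
Centre = midpoint of P_1P_2 = (0.5, -3), r² = 173/4 = 43.25.
Area = π·r² = π·43.25 ≈ 135.87.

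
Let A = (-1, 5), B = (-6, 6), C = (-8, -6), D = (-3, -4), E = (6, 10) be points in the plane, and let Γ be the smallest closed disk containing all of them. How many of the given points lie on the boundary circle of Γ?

The farthest pair is C–E with squared distance 452. The circle on this segment as diameter has centre (-1, 2) and r² = 452/4 = 113.
Check A: distance² to centre = 9 ≤ 113, so it lies inside.
All remaining points lie in this disk, and no smaller disk contains both endpoints, so this is the minimum enclosing circle.
The points at distance exactly r from the centre are C, E — 2 points.

2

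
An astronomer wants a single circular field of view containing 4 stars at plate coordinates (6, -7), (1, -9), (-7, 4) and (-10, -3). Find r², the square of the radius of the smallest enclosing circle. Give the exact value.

71485/961

The minimum enclosing circle of a finite set is fixed by two of the points (as a diameter) or three (as a circumcircle).
The minimum enclosing circle is determined by three boundary points: (6, -7), (-7, 4), (-10, -3).
Their circumcentre is (-43/31, -79/31) with r² = 71485/961.
The farthest remaining point (1, -9) is at distance² 45476/961 ≤ 71485/961.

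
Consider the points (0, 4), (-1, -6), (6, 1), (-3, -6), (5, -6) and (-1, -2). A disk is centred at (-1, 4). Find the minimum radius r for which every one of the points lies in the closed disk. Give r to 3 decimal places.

The required radius is the distance from (-1, 4) to the farthest point.
Squared distances: 1, 100, 58, 104, 136, 36.
Maximum is 136, attained at (5, -6).
r = √136 ≈ 11.662.

11.662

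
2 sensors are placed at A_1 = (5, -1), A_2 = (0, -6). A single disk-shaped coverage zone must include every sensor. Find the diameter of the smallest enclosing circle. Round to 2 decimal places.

7.07

The smallest circle enclosing two points has them as diameter endpoints.
Centre = midpoint = (2.5, -3.5); r² = |A_1A_2|²/4 = 50/4 = 12.5.
Diameter = 2r = 2√(12.5) ≈ 7.07.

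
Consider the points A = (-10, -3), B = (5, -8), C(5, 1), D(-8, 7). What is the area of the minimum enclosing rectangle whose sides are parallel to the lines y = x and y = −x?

266

In coordinates u = x + y, v = x − y the rectangle is axis-aligned; the map (x,y)→(u,v) scales areas by 2.
u-values: -13, -3, 6, -1; range = 6 − (-13) = 19.
v-values: -7, 13, 4, -15; range = 13 − (-15) = 28.
Area = (19 × 28) / 2 = 266.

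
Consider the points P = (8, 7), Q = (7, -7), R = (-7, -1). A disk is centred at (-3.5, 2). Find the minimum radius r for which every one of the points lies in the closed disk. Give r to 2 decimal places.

The required radius is the distance from (-3.5, 2) to the farthest point.
Squared distances: 157.25, 191.25, 21.25.
Maximum is 191.25, attained at Q.
r = √(191.25) ≈ 13.83.

13.83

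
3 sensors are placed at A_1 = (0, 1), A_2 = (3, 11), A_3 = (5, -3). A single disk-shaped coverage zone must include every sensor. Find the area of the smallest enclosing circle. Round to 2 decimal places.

157.08

Side lengths²: A_1A_2² = 109, A_1A_3² = 41, A_2A_3² = 200.
Since A_2A_3² = 200 ≥ 109 + 41 = 150, the angle opposite A_2A_3 is not acute, so the smallest enclosing circle has A_2A_3 as diameter.
Centre = midpoint of A_2A_3 = (4, 4), r² = 200/4 = 50.
Area = π·r² = π·50 ≈ 157.08.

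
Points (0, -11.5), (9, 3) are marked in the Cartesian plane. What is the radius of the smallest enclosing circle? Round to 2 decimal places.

8.53

The smallest circle enclosing two points has them as diameter endpoints.
Centre = midpoint = (4.5, -4.25); r² = |(0, -11.5)−(9, 3)|²/4 = 291.25/4 = 72.8125.
r = √(72.8125) ≈ 8.53.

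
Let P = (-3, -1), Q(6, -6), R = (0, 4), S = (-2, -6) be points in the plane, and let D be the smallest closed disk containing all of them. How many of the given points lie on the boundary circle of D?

3

By Welzl's lemma the MEC is supported by two points (diametrically opposite) or three points (on a circumcircle).
The minimum enclosing circle is determined by three boundary points: Q, R, S.
Their circumcentre is (2, -1.6) with r² = 35.36.
The farthest remaining point P is at distance² 25.36 ≤ 35.36.
The points at distance exactly r from the centre are Q, R, S — 3 points.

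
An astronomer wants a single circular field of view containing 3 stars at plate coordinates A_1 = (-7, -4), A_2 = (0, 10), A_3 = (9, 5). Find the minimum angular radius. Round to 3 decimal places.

Side lengths²: A_1A_2² = 245, A_1A_3² = 337, A_2A_3² = 106.
Since A_1A_3² = 337 < 245 + 106 = 351, the triangle is acute, so the smallest enclosing circle is the circumcircle.
Circumcentre = (37/46, 39/46), r² = 89305/1058.
r = √(89305/1058) ≈ 9.187.

9.187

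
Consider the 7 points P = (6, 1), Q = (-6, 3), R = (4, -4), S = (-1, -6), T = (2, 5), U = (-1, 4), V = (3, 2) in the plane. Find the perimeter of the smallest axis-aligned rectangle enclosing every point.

46

Width = max x − min x = 6 − (-6) = 12.
Height = max y − min y = 5 − (-6) = 11.
Perimeter = 2(12 + 11) = 46.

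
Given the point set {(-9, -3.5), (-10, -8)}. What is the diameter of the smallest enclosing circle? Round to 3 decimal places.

4.610

The smallest circle enclosing two points has them as diameter endpoints.
Centre = midpoint = (-9.5, -5.75); r² = |(-9, -3.5)−(-10, -8)|²/4 = 21.25/4 = 5.3125.
Diameter = 2r = 2√(5.3125) ≈ 4.610.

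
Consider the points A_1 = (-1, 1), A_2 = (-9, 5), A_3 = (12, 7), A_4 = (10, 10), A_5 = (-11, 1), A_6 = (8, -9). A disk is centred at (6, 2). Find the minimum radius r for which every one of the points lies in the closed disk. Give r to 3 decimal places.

17.029

The required radius is the distance from (6, 2) to the farthest point.
Squared distances: 50, 234, 61, 80, 290, 125.
Maximum is 290, attained at A_5.
r = √290 ≈ 17.029.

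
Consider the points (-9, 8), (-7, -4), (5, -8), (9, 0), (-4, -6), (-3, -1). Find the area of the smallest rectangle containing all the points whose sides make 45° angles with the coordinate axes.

300

In coordinates u = x + y, v = x − y the rectangle is axis-aligned; the map (x,y)→(u,v) scales areas by 2.
u-values: -1, -11, -3, 9, -10, -4; range = 9 − (-11) = 20.
v-values: -17, -3, 13, 9, 2, -2; range = 13 − (-17) = 30.
Area = (20 × 30) / 2 = 300.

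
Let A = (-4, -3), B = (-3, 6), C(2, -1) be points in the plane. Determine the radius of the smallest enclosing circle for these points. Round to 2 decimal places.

4.74

Side lengths²: AB² = 82, AC² = 40, BC² = 74.
Since AB² = 82 < 74 + 40 = 114, the triangle is acute, so the smallest enclosing circle is the circumcircle.
Circumcentre = (-55/26, 35/26), r² = 7585/338.
r = √(7585/338) ≈ 4.74.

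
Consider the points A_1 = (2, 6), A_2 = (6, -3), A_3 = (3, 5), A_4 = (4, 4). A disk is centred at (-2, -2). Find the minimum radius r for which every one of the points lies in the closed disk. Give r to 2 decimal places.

The required radius is the distance from (-2, -2) to the farthest point.
Squared distances: 80, 65, 74, 72.
Maximum is 80, attained at A_1.
r = √80 ≈ 8.94.

8.94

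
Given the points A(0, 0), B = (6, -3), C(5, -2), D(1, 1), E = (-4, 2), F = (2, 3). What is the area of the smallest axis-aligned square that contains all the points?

The bounding box has width 10 and height 6.
An axis-aligned square enclosing the set must have side ≥ max(width, height).
So the minimum side is max(10, 6) = 10.
Area = 10² = 100.

100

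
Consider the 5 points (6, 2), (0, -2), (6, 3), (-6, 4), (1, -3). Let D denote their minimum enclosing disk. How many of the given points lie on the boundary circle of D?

3

The farthest pair is (6, 2)–(-6, 4) with squared distance 148. The circle on this segment as diameter has centre (0, 3) and r² = 148/4 = 37.
Check (0, -2): distance² to centre = 25 ≤ 37, so it lies inside.
All remaining points lie in this disk, and no smaller disk contains both endpoints, so this is the minimum enclosing circle.
The points at distance exactly r from the centre are (6, 2), (-6, 4), (1, -3) — 3 points.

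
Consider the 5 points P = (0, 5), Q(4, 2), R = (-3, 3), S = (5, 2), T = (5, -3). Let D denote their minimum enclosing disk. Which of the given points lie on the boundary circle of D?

The minimum enclosing circle is determined by three boundary points: P, R, T.
Their circumcentre is (37/34, 2/17) with r² = 28925/1156.
The farthest remaining point S is at distance² 21785/1156 ≤ 28925/1156.
The points at distance exactly r from the centre are P, R, T — 3 points.

P, R, T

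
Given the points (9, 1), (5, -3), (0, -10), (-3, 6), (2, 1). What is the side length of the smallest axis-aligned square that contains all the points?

16

The bounding box has width 12 and height 16.
An axis-aligned square enclosing the set must have side ≥ max(width, height).
So the minimum side is max(12, 16) = 16.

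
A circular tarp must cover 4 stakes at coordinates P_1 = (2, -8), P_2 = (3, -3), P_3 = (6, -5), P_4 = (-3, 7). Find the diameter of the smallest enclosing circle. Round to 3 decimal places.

A smallest enclosing disk is always determined by at most three of the input points on its boundary.
The farthest pair is P_1–P_4 with squared distance 250. The circle on this segment as diameter has centre (-0.5, -0.5) and r² = 250/4 = 62.5.
Check P_2: distance² to centre = 18.5 ≤ 62.5, so it lies inside.
All remaining points lie in this disk, and no smaller disk contains both endpoints, so this is the minimum enclosing circle.
Diameter = 2r = 2√(62.5) ≈ 15.811.

15.811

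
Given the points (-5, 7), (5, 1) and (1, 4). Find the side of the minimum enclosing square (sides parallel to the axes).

The bounding box has width 10 and height 6.
An axis-aligned square enclosing the set must have side ≥ max(width, height).
So the minimum side is max(10, 6) = 10.

10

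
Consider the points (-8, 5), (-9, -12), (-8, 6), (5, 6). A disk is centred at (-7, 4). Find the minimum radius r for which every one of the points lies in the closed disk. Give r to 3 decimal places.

The required radius is the distance from (-7, 4) to the farthest point.
Squared distances: 2, 260, 5, 148.
Maximum is 260, attained at (-9, -12).
r = √260 ≈ 16.125.

16.125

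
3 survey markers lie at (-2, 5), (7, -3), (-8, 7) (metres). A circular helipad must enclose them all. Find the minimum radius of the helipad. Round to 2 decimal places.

Call the three points A, B, C in the order given.
Side lengths²: AB² = 145, AC² = 40, BC² = 325.
Since BC² = 325 ≥ 145 + 40 = 185, the angle opposite BC is not acute, so the smallest enclosing circle has BC as diameter.
Centre = midpoint of BC = (-0.5, 2), r² = 325/4 = 81.25.
r = √(81.25) ≈ 9.01.

9.01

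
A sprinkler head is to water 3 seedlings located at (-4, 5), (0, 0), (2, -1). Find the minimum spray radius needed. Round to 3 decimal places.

Call the three points A, B, C in the order given.
Side lengths²: AB² = 41, AC² = 72, BC² = 5.
Since AC² = 72 ≥ 41 + 5 = 46, the angle opposite AC is not acute, so the smallest enclosing circle has AC as diameter.
Centre = midpoint of AC = (-1, 2), r² = 72/4 = 18.
r = √18 ≈ 4.243.

4.243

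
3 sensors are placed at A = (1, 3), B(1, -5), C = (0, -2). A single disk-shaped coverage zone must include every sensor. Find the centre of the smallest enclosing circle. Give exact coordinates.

Side lengths²: AB² = 64, AC² = 26, BC² = 10.
Since AB² = 64 ≥ 26 + 10 = 36, the angle opposite AB is not acute, so the smallest enclosing circle has AB as diameter.
Centre = midpoint of AB = (1, -1), r² = 64/4 = 16.
Centre = (1, -1).

(1, -1)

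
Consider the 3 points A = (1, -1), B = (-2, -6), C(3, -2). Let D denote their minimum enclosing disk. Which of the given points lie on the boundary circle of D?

Side lengths²: AB² = 34, AC² = 5, BC² = 41.
Since BC² = 41 ≥ 34 + 5 = 39, the angle opposite BC is not acute, so the smallest enclosing circle has BC as diameter.
Centre = midpoint of BC = (0.5, -4), r² = 41/4 = 10.25.
The points at distance exactly r from the centre are B, C — 2 points.

B, C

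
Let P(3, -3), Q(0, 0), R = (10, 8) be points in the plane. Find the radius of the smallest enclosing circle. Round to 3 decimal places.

Side lengths²: PQ² = 18, PR² = 170, QR² = 164.
Since PR² = 170 < 164 + 18 = 182, the triangle is acute, so the smallest enclosing circle is the circumcircle.
Circumcentre = (53/9, 26/9), r² = 3485/81.
r = √(3485/81) ≈ 6.559.

6.559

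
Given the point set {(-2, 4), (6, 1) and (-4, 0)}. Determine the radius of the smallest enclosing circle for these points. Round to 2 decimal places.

5.02

Call the three points A, B, C in the order given.
Side lengths²: AB² = 73, AC² = 20, BC² = 101.
Since BC² = 101 ≥ 73 + 20 = 93, the angle opposite BC is not acute, so the smallest enclosing circle has BC as diameter.
Centre = midpoint of BC = (1, 0.5), r² = 101/4 = 25.25.
r = √(25.25) ≈ 5.02.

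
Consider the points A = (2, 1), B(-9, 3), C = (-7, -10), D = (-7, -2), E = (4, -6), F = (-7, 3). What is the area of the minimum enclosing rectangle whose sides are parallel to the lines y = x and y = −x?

220

In coordinates u = x + y, v = x − y the rectangle is axis-aligned; the map (x,y)→(u,v) scales areas by 2.
u-values: 3, -6, -17, -9, -2, -4; range = 3 − (-17) = 20.
v-values: 1, -12, 3, -5, 10, -10; range = 10 − (-12) = 22.
Area = (20 × 22) / 2 = 220.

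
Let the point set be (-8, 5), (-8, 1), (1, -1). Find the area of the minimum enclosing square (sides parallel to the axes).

81

The bounding box has width 9 and height 6.
An axis-aligned square enclosing the set must have side ≥ max(width, height).
So the minimum side is max(9, 6) = 9.
Area = 9² = 81.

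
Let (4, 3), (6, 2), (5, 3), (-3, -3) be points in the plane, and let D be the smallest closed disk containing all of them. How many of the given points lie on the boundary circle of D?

2

The farthest pair is (6, 2)–(-3, -3) with squared distance 106. The circle on this segment as diameter has centre (1.5, -0.5) and r² = 106/4 = 26.5.
Check (4, 3): distance² to centre = 18.5 ≤ 26.5, so it lies inside.
All remaining points lie in this disk, and no smaller disk contains both endpoints, so this is the minimum enclosing circle.
The points at distance exactly r from the centre are (6, 2), (-3, -3) — 2 points.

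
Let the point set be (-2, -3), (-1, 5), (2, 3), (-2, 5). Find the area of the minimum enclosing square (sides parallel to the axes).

The bounding box has width 4 and height 8.
An axis-aligned square enclosing the set must have side ≥ max(width, height).
So the minimum side is max(4, 8) = 8.
Area = 8² = 64.

64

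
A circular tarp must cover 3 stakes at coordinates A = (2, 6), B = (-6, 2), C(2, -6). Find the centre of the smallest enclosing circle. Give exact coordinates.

Side lengths²: AB² = 80, AC² = 144, BC² = 128.
Since AC² = 144 < 128 + 80 = 208, the triangle is acute, so the smallest enclosing circle is the circumcircle.
Circumcentre = (0, 0), r² = 40.
Centre = (0, 0).

(0, 0)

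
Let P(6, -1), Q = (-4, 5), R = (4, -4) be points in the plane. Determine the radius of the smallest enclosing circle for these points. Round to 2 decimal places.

Side lengths²: PQ² = 136, PR² = 13, QR² = 145.
Since QR² = 145 < 136 + 13 = 149, the triangle is acute, so the smallest enclosing circle is the circumcircle.
Circumcentre = (3/14, 29/42), r² = 32045/882.
r = √(32045/882) ≈ 6.03.

6.03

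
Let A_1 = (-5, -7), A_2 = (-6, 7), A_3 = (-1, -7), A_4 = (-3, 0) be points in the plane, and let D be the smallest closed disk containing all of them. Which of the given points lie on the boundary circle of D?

A_2, A_3

By Welzl's lemma the MEC is supported by two points (diametrically opposite) or three points (on a circumcircle).
The farthest pair is A_2–A_3 with squared distance 221. The circle on this segment as diameter has centre (-3.5, 0) and r² = 221/4 = 55.25.
Check A_1: distance² to centre = 51.25 ≤ 55.25, so it lies inside.
All remaining points lie in this disk, and no smaller disk contains both endpoints, so this is the minimum enclosing circle.
The points at distance exactly r from the centre are A_2, A_3 — 2 points.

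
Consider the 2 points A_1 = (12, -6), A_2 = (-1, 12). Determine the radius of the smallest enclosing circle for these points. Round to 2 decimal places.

The smallest circle enclosing two points has them as diameter endpoints.
Centre = midpoint = (5.5, 3); r² = |A_1A_2|²/4 = 493/4 = 123.25.
r = √(123.25) ≈ 11.10.

11.10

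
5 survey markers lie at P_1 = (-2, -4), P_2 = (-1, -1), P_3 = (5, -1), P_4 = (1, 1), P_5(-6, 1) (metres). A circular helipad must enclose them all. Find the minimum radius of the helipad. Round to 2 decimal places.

The farthest pair is P_3–P_5 with squared distance 125. The circle on this segment as diameter has centre (-0.5, 0) and r² = 125/4 = 31.25.
Check P_1: distance² to centre = 18.25 ≤ 31.25, so it lies inside.
All remaining points lie in this disk, and no smaller disk contains both endpoints, so this is the minimum enclosing circle.
r = √(31.25) ≈ 5.59.

5.59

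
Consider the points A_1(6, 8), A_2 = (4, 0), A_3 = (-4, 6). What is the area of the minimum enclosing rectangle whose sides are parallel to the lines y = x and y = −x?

In coordinates u = x + y, v = x − y the rectangle is axis-aligned; the map (x,y)→(u,v) scales areas by 2.
u-values: 14, 4, 2; range = 14 − 2 = 12.
v-values: -2, 4, -10; range = 4 − (-10) = 14.
Area = (12 × 14) / 2 = 84.

84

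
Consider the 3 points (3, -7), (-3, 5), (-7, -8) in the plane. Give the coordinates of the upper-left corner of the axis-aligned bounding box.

x-range [-7, 3], y-range [-8, 5].
The upper-left corner is (-7, 5).

(-7, 5)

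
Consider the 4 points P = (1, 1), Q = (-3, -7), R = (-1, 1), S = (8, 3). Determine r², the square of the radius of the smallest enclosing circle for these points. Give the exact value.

The minimum enclosing circle of a finite set is fixed by two of the points (as a diameter) or three (as a circumcircle).
The farthest pair is Q–S with squared distance 221. The circle on this segment as diameter has centre (2.5, -2) and r² = 221/4 = 55.25.
Check P: distance² to centre = 11.25 ≤ 55.25, so it lies inside.
All remaining points lie in this disk, and no smaller disk contains both endpoints, so this is the minimum enclosing circle.

55.25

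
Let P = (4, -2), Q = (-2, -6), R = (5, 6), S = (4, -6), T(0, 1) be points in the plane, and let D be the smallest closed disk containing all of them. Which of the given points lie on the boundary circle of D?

By Welzl's lemma the MEC is supported by two points (diametrically opposite) or three points (on a circumcircle).
The farthest pair is Q–R with squared distance 193. The circle on this segment as diameter has centre (1.5, 0) and r² = 193/4 = 48.25.
Check P: distance² to centre = 10.25 ≤ 48.25, so it lies inside.
All remaining points lie in this disk, and no smaller disk contains both endpoints, so this is the minimum enclosing circle.
The points at distance exactly r from the centre are Q, R — 2 points.

Q, R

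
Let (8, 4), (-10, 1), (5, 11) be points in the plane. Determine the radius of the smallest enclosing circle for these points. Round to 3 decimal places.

Call the three points A, B, C in the order given.
Side lengths²: AB² = 333, AC² = 58, BC² = 325.
Since AB² = 333 < 325 + 58 = 383, the triangle is acute, so the smallest enclosing circle is the circumcircle.
Circumcentre = (-23/18, 25/6), r² = 13949/162.
r = √(13949/162) ≈ 9.279.

9.279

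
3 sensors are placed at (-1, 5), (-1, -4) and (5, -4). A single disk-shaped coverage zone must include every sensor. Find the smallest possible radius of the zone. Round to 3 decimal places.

Call the three points A, B, C in the order given.
Side lengths²: AB² = 81, AC² = 117, BC² = 36.
Since AC² = 117 ≥ 81 + 36 = 117, the angle opposite AC is not acute, so the smallest enclosing circle has AC as diameter.
Centre = midpoint of AC = (2, 0.5), r² = 117/4 = 29.25.
r = √(29.25) ≈ 5.408.

5.408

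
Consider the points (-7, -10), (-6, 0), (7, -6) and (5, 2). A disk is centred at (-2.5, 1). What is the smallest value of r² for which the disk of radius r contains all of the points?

141.25

The required radius is the distance from (-2.5, 1) to the farthest point.
Squared distances: 141.25, 13.25, 139.25, 57.25.
Maximum is 141.25, attained at (-7, -10).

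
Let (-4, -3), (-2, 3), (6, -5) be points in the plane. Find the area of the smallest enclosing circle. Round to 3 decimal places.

Call the three points A, B, C in the order given.
Side lengths²: AB² = 40, AC² = 104, BC² = 128.
Since BC² = 128 < 104 + 40 = 144, the triangle is acute, so the smallest enclosing circle is the circumcircle.
Circumcentre = (1.5, -1.5), r² = 32.5.
Area = π·r² = π·32.5 ≈ 102.102.

102.102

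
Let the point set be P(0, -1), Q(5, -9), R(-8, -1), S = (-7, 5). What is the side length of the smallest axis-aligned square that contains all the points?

The bounding box has width 13 and height 14.
An axis-aligned square enclosing the set must have side ≥ max(width, height).
So the minimum side is max(13, 14) = 14.

14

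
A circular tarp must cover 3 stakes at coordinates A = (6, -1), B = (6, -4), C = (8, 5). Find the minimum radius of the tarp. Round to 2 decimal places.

Side lengths²: AB² = 9, AC² = 40, BC² = 85.
Since BC² = 85 ≥ 40 + 9 = 49, the angle opposite BC is not acute, so the smallest enclosing circle has BC as diameter.
Centre = midpoint of BC = (7, 0.5), r² = 85/4 = 21.25.
r = √(21.25) ≈ 4.61.

4.61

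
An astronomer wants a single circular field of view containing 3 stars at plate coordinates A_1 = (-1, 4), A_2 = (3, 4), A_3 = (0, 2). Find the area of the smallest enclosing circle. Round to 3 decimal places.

Side lengths²: A_1A_2² = 16, A_1A_3² = 5, A_2A_3² = 13.
Since A_1A_2² = 16 < 13 + 5 = 18, the triangle is acute, so the smallest enclosing circle is the circumcircle.
Circumcentre = (1, 3.75), r² = 4.0625.
Area = π·r² = π·4.0625 ≈ 12.763.

12.763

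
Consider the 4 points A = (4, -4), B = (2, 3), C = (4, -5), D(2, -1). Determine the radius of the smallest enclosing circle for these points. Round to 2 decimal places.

The minimum enclosing circle of a finite set is fixed by two of the points (as a diameter) or three (as a circumcircle).
The farthest pair is B–C with squared distance 68. The circle on this segment as diameter has centre (3, -1) and r² = 68/4 = 17.
Check A: distance² to centre = 10 ≤ 17, so it lies inside.
All remaining points lie in this disk, and no smaller disk contains both endpoints, so this is the minimum enclosing circle.
r = √17 ≈ 4.12.

4.12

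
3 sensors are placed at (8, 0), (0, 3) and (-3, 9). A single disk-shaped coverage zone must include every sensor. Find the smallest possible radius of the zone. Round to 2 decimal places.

7.11

Call the three points A, B, C in the order given.
Side lengths²: AB² = 73, AC² = 202, BC² = 45.
Since AC² = 202 ≥ 73 + 45 = 118, the angle opposite AC is not acute, so the smallest enclosing circle has AC as diameter.
Centre = midpoint of AC = (2.5, 4.5), r² = 202/4 = 50.5.
r = √(50.5) ≈ 7.11.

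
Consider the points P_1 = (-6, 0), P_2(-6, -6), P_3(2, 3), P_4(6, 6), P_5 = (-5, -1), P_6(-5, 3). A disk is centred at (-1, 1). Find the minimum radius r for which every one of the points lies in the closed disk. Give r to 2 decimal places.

8.60

The required radius is the distance from (-1, 1) to the farthest point.
Squared distances: 26, 74, 13, 74, 20, 20.
Maximum is 74, attained at P_2.
r = √74 ≈ 8.60.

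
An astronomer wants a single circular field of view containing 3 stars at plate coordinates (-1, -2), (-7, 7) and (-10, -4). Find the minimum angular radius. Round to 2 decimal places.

6.11

Call the three points A, B, C in the order given.
Side lengths²: AB² = 117, AC² = 85, BC² = 130.
Since BC² = 130 < 117 + 85 = 202, the triangle is acute, so the smallest enclosing circle is the circumcircle.
Circumcentre = (-395/62, 57/62), r² = 71825/1922.
r = √(71825/1922) ≈ 6.11.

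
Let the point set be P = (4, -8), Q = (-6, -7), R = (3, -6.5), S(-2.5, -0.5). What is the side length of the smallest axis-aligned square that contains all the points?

10

The bounding box has width 10 and height 7.5.
An axis-aligned square enclosing the set must have side ≥ max(width, height).
So the minimum side is max(10, 7.5) = 10.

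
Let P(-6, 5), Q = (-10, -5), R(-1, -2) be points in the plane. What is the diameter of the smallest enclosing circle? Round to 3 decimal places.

11.269

Side lengths²: PQ² = 116, PR² = 74, QR² = 90.
Since PQ² = 116 < 90 + 74 = 164, the triangle is acute, so the smallest enclosing circle is the circumcircle.
Circumcentre = (-84/13, -8/13), r² = 5365/169.
Diameter = 2r = 2√(5365/169) ≈ 11.269.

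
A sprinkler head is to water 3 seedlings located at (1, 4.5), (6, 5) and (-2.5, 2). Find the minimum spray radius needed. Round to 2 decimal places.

Call the three points A, B, C in the order given.
Side lengths²: AB² = 25.25, AC² = 18.5, BC² = 81.25.
Since BC² = 81.25 ≥ 25.25 + 18.5 = 43.75, the angle opposite BC is not acute, so the smallest enclosing circle has BC as diameter.
Centre = midpoint of BC = (1.75, 3.5), r² = 81.25/4 = 20.3125.
r = √(20.3125) ≈ 4.51.

4.51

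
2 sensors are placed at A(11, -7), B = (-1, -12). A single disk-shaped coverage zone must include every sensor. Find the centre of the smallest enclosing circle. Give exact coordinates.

(5, -9.5)

The smallest circle enclosing two points has them as diameter endpoints.
Centre = midpoint = (5, -9.5); r² = |AB|²/4 = 169/4 = 42.25.
Centre = (5, -9.5).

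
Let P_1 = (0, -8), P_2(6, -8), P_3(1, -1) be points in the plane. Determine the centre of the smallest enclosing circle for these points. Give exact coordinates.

Side lengths²: P_1P_2² = 36, P_1P_3² = 50, P_2P_3² = 74.
Since P_2P_3² = 74 < 50 + 36 = 86, the triangle is acute, so the smallest enclosing circle is the circumcircle.
Circumcentre = (3, -34/7), r² = 925/49.
Centre = (3, -34/7).

(3, -34/7)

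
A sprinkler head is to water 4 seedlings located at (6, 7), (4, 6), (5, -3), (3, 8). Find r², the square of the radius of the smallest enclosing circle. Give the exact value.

31.25

A smallest enclosing disk is always determined by at most three of the input points on its boundary.
The farthest pair is (5, -3)–(3, 8) with squared distance 125. The circle on this segment as diameter has centre (4, 2.5) and r² = 125/4 = 31.25.
Check (6, 7): distance² to centre = 24.25 ≤ 31.25, so it lies inside.
All remaining points lie in this disk, and no smaller disk contains both endpoints, so this is the minimum enclosing circle.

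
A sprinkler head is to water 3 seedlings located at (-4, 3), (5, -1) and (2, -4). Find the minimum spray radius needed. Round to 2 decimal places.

Call the three points A, B, C in the order given.
Side lengths²: AB² = 97, AC² = 85, BC² = 18.
Since AB² = 97 < 85 + 18 = 103, the triangle is acute, so the smallest enclosing circle is the circumcircle.
Circumcentre = (9/26, 17/26), r² = 8245/338.
r = √(8245/338) ≈ 4.94.

4.94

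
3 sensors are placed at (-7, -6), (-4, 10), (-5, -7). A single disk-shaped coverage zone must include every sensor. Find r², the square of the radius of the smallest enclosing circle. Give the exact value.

72.5

Call the three points A, B, C in the order given.
Side lengths²: AB² = 265, AC² = 5, BC² = 290.
Since BC² = 290 ≥ 265 + 5 = 270, the angle opposite BC is not acute, so the smallest enclosing circle has BC as diameter.
Centre = midpoint of BC = (-4.5, 1.5), r² = 290/4 = 72.5.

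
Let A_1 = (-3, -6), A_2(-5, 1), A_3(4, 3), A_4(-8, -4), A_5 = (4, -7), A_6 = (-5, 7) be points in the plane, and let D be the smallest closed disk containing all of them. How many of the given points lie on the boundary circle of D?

3

The minimum enclosing circle is determined by three boundary points: A_4, A_5, A_6.
Their circumcentre is (-61/94, -9/94) with r² = 306085/4418.
The farthest remaining point A_1 is at distance² 178433/4418 ≤ 306085/4418.
The points at distance exactly r from the centre are A_4, A_5, A_6 — 3 points.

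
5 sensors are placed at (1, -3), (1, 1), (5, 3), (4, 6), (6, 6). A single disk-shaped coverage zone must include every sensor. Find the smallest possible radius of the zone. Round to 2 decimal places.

The farthest pair is (1, -3)–(6, 6) with squared distance 106. The circle on this segment as diameter has centre (3.5, 1.5) and r² = 106/4 = 26.5.
Check (1, 1): distance² to centre = 6.5 ≤ 26.5, so it lies inside.
All remaining points lie in this disk, and no smaller disk contains both endpoints, so this is the minimum enclosing circle.
r = √(26.5) ≈ 5.15.

5.15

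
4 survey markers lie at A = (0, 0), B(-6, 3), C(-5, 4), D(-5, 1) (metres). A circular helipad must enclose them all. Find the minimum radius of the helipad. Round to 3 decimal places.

3.354

The minimum enclosing circle of a finite set is fixed by two of the points (as a diameter) or three (as a circumcircle).
The farthest pair is A–B with squared distance 45. The circle on this segment as diameter has centre (-3, 1.5) and r² = 45/4 = 11.25.
Check C: distance² to centre = 10.25 ≤ 11.25, so it lies inside.
All remaining points lie in this disk, and no smaller disk contains both endpoints, so this is the minimum enclosing circle.
r = √(11.25) ≈ 3.354.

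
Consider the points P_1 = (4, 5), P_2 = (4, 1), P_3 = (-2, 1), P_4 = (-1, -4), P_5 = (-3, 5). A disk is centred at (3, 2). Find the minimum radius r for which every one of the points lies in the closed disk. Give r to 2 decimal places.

The required radius is the distance from (3, 2) to the farthest point.
Squared distances: 10, 2, 26, 52, 45.
Maximum is 52, attained at P_4.
r = √52 ≈ 7.21.

7.21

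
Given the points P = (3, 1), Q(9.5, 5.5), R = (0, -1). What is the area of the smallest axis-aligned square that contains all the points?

The bounding box has width 9.5 and height 6.5.
An axis-aligned square enclosing the set must have side ≥ max(width, height).
So the minimum side is max(9.5, 6.5) = 9.5.
Area = 9.5² = 90.25.

90.25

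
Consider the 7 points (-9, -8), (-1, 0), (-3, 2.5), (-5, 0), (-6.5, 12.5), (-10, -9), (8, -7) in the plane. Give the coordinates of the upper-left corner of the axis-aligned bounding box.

(-10, 12.5)

x-range [-10, 8], y-range [-9, 12.5].
The upper-left corner is (-10, 12.5).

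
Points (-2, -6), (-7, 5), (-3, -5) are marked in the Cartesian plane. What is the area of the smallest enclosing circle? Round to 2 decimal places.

114.67

Call the three points A, B, C in the order given.
Side lengths²: AB² = 146, AC² = 2, BC² = 116.
Since AB² = 146 ≥ 116 + 2 = 118, the angle opposite AB is not acute, so the smallest enclosing circle has AB as diameter.
Centre = midpoint of AB = (-4.5, -0.5), r² = 146/4 = 36.5.
Area = π·r² = π·36.5 ≈ 114.67.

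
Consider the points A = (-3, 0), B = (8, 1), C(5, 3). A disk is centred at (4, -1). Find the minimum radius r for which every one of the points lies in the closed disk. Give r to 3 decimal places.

The required radius is the distance from (4, -1) to the farthest point.
Squared distances: 50, 20, 17.
Maximum is 50, attained at A.
r = √50 ≈ 7.071.

7.071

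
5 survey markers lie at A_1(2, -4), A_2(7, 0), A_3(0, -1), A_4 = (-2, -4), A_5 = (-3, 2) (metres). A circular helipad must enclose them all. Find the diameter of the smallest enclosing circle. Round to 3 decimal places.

10.534

The minimum enclosing circle of a finite set is fixed by two of the points (as a diameter) or three (as a circumcircle).
The minimum enclosing circle is determined by three boundary points: A_2, A_4, A_5.
Their circumcentre is (101/58, -17/58) with r² = 46657/1682.
The farthest remaining point A_1 is at distance² 23225/1682 ≤ 46657/1682.
Diameter = 2r = 2√(46657/1682) ≈ 10.534.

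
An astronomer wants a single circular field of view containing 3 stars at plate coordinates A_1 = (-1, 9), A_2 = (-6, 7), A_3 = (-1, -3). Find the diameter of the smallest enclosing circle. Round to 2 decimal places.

12.04

Side lengths²: A_1A_2² = 29, A_1A_3² = 144, A_2A_3² = 125.
Since A_1A_3² = 144 < 125 + 29 = 154, the triangle is acute, so the smallest enclosing circle is the circumcircle.
Circumcentre = (-1.5, 3), r² = 36.25.
Diameter = 2r = 2√(36.25) ≈ 12.04.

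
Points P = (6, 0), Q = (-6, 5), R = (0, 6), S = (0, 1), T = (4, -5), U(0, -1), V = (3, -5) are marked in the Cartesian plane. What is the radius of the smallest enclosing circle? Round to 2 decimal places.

7.07

The farthest pair is Q–T with squared distance 200. The circle on this segment as diameter has centre (-1, 0) and r² = 200/4 = 50.
Check P: distance² to centre = 49 ≤ 50, so it lies inside.
All remaining points lie in this disk, and no smaller disk contains both endpoints, so this is the minimum enclosing circle.
r = √50 ≈ 7.07.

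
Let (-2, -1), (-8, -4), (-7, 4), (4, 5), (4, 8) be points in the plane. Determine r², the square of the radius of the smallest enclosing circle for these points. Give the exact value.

By Welzl's lemma the MEC is supported by two points (diametrically opposite) or three points (on a circumcircle).
The farthest pair is (-8, -4)–(4, 8) with squared distance 288. The circle on this segment as diameter has centre (-2, 2) and r² = 288/4 = 72.
Check (-2, -1): distance² to centre = 9 ≤ 72, so it lies inside.
All remaining points lie in this disk, and no smaller disk contains both endpoints, so this is the minimum enclosing circle.

72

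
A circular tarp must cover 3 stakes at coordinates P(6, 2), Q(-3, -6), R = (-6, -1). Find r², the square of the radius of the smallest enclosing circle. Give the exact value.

Side lengths²: PQ² = 145, PR² = 153, QR² = 34.
Since PR² = 153 < 145 + 34 = 179, the triangle is acute, so the smallest enclosing circle is the circumcircle.
Circumcentre = (13/46, -29/46), r² = 41905/1058.

41905/1058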